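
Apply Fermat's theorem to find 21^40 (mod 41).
By Fermat's Little Theorem, 21^{40} ≡ 1 (mod 41) since 41 is prime and gcd(21, 41) = 1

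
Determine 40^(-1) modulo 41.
40^(-1) ≡ 40 (mod 41). Verification: 40 × 40 = 1600 ≡ 1 (mod 41)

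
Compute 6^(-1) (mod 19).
6^(-1) ≡ 16 (mod 19). Verification: 6 × 16 = 96 ≡ 1 (mod 19)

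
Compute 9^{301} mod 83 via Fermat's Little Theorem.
38

By Fermat's Little Theorem, a^(p-1) ≡ 1 (mod p) for prime p and gcd(a, p) = 1
Here p = 83, so 9^82 ≡ 1 (mod 83)
We can reduce the exponent: 301 mod 82 = 55
So 9^301 ≡ 9^55 (mod 83)
Computing: 9^55 mod 83 = 38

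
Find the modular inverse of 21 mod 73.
21^(-1) ≡ 7 (mod 73). Verification: 21 × 7 = 147 ≡ 1 (mod 73)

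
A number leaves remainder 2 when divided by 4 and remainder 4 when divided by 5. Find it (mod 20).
M = 4 × 5 = 20. M₁ = 5, y₁ ≡ 1 (mod 4). M₂ = 4, y₂ ≡ 4 (mod 5). z = 2×5×1 + 4×4×4 ≡ 14 (mod 20)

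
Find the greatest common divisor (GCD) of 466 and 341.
1

Using the Euclidean algorithm:
466 = 1 × 341 + 125
341 = 2 × 125 + 91
125 = 1 × 91 + 34
91 = 2 × 34 + 23
34 = 1 × 23 + 11
23 = 2 × 11 + 1
11 = 11 × 1 + 0

GCD(466, 341) = 1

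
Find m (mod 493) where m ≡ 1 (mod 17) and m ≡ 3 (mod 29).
M = 17 × 29 = 493. M₁ = 29, y₁ ≡ 10 (mod 17). M₂ = 17, y₂ ≡ 12 (mod 29). m = 1×29×10 + 3×17×12 ≡ 409 (mod 493)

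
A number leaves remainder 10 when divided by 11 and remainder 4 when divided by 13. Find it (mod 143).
M = 11 × 13 = 143. M₁ = 13, y₁ ≡ 6 (mod 11). M₂ = 11, y₂ ≡ 6 (mod 13). r = 10×13×6 + 4×11×6 ≡ 43 (mod 143)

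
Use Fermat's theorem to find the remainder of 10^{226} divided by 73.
27

By Fermat's Little Theorem, a^(p-1) ≡ 1 (mod p) for prime p and gcd(a, p) = 1
Here p = 73, so 10^72 ≡ 1 (mod 73)
We can reduce the exponent: 226 mod 72 = 10
So 10^226 ≡ 10^10 (mod 73)
Computing: 10^10 mod 73 = 27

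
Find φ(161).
132

Prime factorization: 161 = 7 × 23
Using the formula φ(n) = n × Π(1 - 1/p) for each prime factor p:
φ(161) = 161 × (1 - 1/7) × (1 - 1/23)
φ(161) = 132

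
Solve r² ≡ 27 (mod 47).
The square roots of 27 mod 47 are 36 and 11. Verify: 36² = 1296 ≡ 27 (mod 47)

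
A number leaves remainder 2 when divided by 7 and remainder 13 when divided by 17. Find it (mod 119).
M = 7 × 17 = 119. M₁ = 17, y₁ ≡ 5 (mod 7). M₂ = 7, y₂ ≡ 5 (mod 17). m = 2×17×5 + 13×7×5 ≡ 30 (mod 119)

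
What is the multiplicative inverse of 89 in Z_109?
49

Using Extended Euclidean Algorithm:
gcd(89, 109) = 1
Bezout coefficients: 89 × 49 + 109 × -40 = 1
So 89 × 49 ≡ 1 (mod 109)
The inverse is 49 mod 109 = 49
Verification: 89 × 49 = 4361 = 40 × 109 + 1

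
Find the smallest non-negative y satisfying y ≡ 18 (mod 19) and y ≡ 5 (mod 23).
M = 19 × 23 = 437. M₁ = 23, y₁ ≡ 5 (mod 19). M₂ = 19, y₂ ≡ 17 (mod 23). y = 18×23×5 + 5×19×17 ≡ 189 (mod 437)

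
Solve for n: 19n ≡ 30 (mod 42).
6

Since gcd(19, 42) = 1 divides 30, a solution exists.
Multiply both sides by the inverse of 19 mod 42:
  19^(-1) mod 42 = 31
  x ≡ 31 × 30 ≡ 930 ≡ 6 (mod 42)
Verification: 19 × 6 = 114 = 2 × 42 + 30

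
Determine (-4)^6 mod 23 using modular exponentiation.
(-4) ≡ 19 (mod 23). 6 = 4 + 2 (binary 110). Repeated squaring mod 23: 19^1 ≡ 19; 19^2 ≡ 19² = 361 ≡ 16; 19^4 ≡ 16² = 256 ≡ 3. Multiply: (-4)^6 ≡ 19^4 × 19^2 ≡ 3 × 16 (mod 23): 3 × 16 = 48 ≡ 2. So (-4)^6 ≡ 2 (mod 23).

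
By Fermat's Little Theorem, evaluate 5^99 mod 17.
By Fermat: 5^{16} ≡ 1 (mod 17). 99 = 6×16 + 3. So 5^{99} ≡ 5^{3} ≡ 6 (mod 17)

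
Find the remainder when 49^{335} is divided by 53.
By Fermat: 49^{52} ≡ 1 (mod 53). 335 = 6×52 + 23. So 49^{335} ≡ 49^{23} ≡ 24 (mod 53)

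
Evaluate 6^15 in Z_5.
Using Fermat: 6^{4} ≡ 1 (mod 5). 15 ≡ 3 (mod 4). So 6^{15} ≡ 6^{3} ≡ 1 (mod 5)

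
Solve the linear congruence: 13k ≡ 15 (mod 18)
15

Since gcd(13, 18) = 1 divides 15, a solution exists.
Multiply both sides by the inverse of 13 mod 18:
  13^(-1) mod 18 = 7
  x ≡ 7 × 15 ≡ 105 ≡ 15 (mod 18)
Verification: 13 × 15 = 195 = 10 × 18 + 15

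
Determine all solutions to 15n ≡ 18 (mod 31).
26

Since gcd(15, 31) = 1 divides 18, a solution exists.
Multiply both sides by the inverse of 15 mod 31:
  15^(-1) mod 31 = 29
  x ≡ 29 × 18 ≡ 522 ≡ 26 (mod 31)
Verification: 15 × 26 = 390 = 12 × 31 + 18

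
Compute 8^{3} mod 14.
8

Using successive squaring:
Binary expansion of 3: 11
Powers of 8 mod 14 (each is the square of the previous):
  8^1 ≡ 8 (mod 14)
  8^2 ≡ 8² = 64 ≡ 8 (mod 14)
3 = 2 + 1, so 8^3 = 8^2 × 8^1 ≡ 8 × 8 (mod 14)
Multiplying step by step:
  8 × 8 = 64 ≡ 8 (mod 14)
Result: 8^3 ≡ 8 (mod 14)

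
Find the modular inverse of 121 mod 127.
121^(-1) ≡ 21 (mod 127). Verification: 121 × 21 = 2541 ≡ 1 (mod 127)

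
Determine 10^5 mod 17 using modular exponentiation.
5 = 4 + 1 (binary 101). Repeated squaring mod 17: 10^1 ≡ 10; 10^2 ≡ 10² = 100 ≡ 15; 10^4 ≡ 15² = 225 ≡ 4. Multiply: 10^5 = 10^4 × 10^1 ≡ 4 × 10 (mod 17): 4 × 10 = 40 ≡ 6. So 10^5 ≡ 6 (mod 17).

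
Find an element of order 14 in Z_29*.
4 has order 14 mod 29 since 4^{14} ≡ 1 (mod 29) and no smaller power works.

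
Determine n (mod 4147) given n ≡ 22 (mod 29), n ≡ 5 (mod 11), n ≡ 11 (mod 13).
544

Using the Chinese Remainder Theorem:
M = product of moduli = 4147
For equation 1: M_1 = 143, 143 ≡ 27 (mod 29), inverse of 143 mod 29 is 14 (check: 27 × 14 = 378 ≡ 1 (mod 29))
For equation 2: M_2 = 377, 377 ≡ 3 (mod 11), inverse of 377 mod 11 is 4 (check: 3 × 4 = 12 ≡ 1 (mod 11))
For equation 3: M_3 = 319, 319 ≡ 7 (mod 13), inverse of 319 mod 13 is 2 (check: 7 × 2 = 14 ≡ 1 (mod 13))
Combine: n ≡ Σ r_i×M_i×(M_i⁻¹ mod m_i) = 22×143×14 + 5×377×4 + 11×319×2 = 44044 + 7540 + 7018 = 58602
58602 mod 4147 = 544
n ≡ 544 (mod 4147)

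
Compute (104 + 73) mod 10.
7

(104 + 73) = 177
177 mod 10 = 7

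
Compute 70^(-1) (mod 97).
79

Using Extended Euclidean Algorithm:
gcd(70, 97) = 1
Bezout coefficients: 70 × -18 + 97 × 13 = 1
So 70 × -18 ≡ 1 (mod 97)
The inverse is -18 mod 97 = 79
Verification: 70 × 79 = 5530 = 57 × 97 + 1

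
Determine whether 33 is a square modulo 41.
By Euler's criterion: 33^{20} ≡ 1 (mod 41). Since this equals 1, 33 is a QR.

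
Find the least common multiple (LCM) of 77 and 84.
924

First find GCD(77, 84) using the Euclidean algorithm:
77 = 0 × 84 + 77
84 = 1 × 77 + 7
77 = 11 × 7 + 0
GCD(77, 84) = 7

LCM formula: LCM(a, b) = (a × b) / GCD(a, b)
LCM(77, 84) = (77 × 84) / 7
LCM(77, 84) = 6468 / 7
LCM(77, 84) = 924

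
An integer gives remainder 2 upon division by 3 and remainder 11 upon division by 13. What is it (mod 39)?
M = 3 × 13 = 39. M₁ = 13, y₁ ≡ 1 (mod 3). M₂ = 3, y₂ ≡ 9 (mod 13). n = 2×13×1 + 11×3×9 ≡ 11 (mod 39). The smallest positive such number is 11.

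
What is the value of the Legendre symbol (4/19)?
(4/19) = 4^{9} mod 19 = 1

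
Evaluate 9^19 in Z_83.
Using repeated squaring. 19 = 16 + 2 + 1 (binary 10011). Repeated squaring mod 83: 9^1 ≡ 9; 9^2 ≡ 9² = 81 ≡ 81; 9^4 ≡ 81² = 6561 ≡ 4; 9^8 ≡ 4² = 16 ≡ 16; 9^16 ≡ 16² = 256 ≡ 7. Multiply: 9^19 = 9^16 × 9^2 × 9^1 ≡ 7 × 81 × 9 (mod 83): 7 × 81 = 567 ≡ 69; 69 × 9 = 621 ≡ 40. So 9^19 ≡ 40 (mod 83).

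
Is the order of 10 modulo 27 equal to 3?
Yes, ord_27(10) = 3.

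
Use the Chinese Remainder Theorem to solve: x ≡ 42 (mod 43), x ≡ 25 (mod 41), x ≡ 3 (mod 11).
4084

Using the Chinese Remainder Theorem:
M = product of moduli = 19393
For equation 1: M_1 = 451, 451 ≡ 21 (mod 43), inverse of 451 mod 43 is 41 (check: 21 × 41 = 861 ≡ 1 (mod 43))
For equation 2: M_2 = 473, 473 ≡ 22 (mod 41), inverse of 473 mod 41 is 28 (check: 22 × 28 = 616 ≡ 1 (mod 41))
For equation 3: M_3 = 1763, 1763 ≡ 3 (mod 11), inverse of 1763 mod 11 is 4 (check: 3 × 4 = 12 ≡ 1 (mod 11))
Combine: x ≡ Σ r_i×M_i×(M_i⁻¹ mod m_i) = 42×451×41 + 25×473×28 + 3×1763×4 = 776622 + 331100 + 21156 = 1128878
1128878 mod 19393 = 4084
x ≡ 4084 (mod 19393)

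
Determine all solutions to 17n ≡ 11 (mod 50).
33

Since gcd(17, 50) = 1 divides 11, a solution exists.
Multiply both sides by the inverse of 17 mod 50:
  17^(-1) mod 50 = 3
  x ≡ 3 × 11 ≡ 33 ≡ 33 (mod 50)
Verification: 17 × 33 = 561 = 11 × 50 + 11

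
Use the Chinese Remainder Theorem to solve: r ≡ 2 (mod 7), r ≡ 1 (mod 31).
M = 7 × 31 = 217. M₁ = 31, y₁ ≡ 5 (mod 7). M₂ = 7, y₂ ≡ 9 (mod 31). r = 2×31×5 + 1×7×9 ≡ 156 (mod 217)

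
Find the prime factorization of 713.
23 × 31

Divide by primes starting from smallest:
713 ÷ 23 = 31
31 ÷ 31 = 1

713 = 23 × 31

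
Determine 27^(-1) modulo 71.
27^(-1) ≡ 50 (mod 71). Verification: 27 × 50 = 1350 ≡ 1 (mod 71)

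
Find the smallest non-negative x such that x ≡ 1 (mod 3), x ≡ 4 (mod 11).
4

Using the Chinese Remainder Theorem:
M = product of moduli = 33
For equation 1: M_1 = 11, 11 ≡ 2 (mod 3), inverse of 11 mod 3 is 2 (check: 2 × 2 = 4 ≡ 1 (mod 3))
For equation 2: M_2 = 3, 3 ≡ 3 (mod 11), inverse of 3 mod 11 is 4 (check: 3 × 4 = 12 ≡ 1 (mod 11))
Combine: x ≡ Σ r_i×M_i×(M_i⁻¹ mod m_i) = 1×11×2 + 4×3×4 = 22 + 48 = 70
70 mod 33 = 4
x ≡ 4 (mod 33)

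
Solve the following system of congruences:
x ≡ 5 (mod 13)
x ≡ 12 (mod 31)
291

Using the Chinese Remainder Theorem:
M = product of moduli = 403
For equation 1: M_1 = 31, 31 ≡ 5 (mod 13), inverse of 31 mod 13 is 8 (check: 5 × 8 = 40 ≡ 1 (mod 13))
For equation 2: M_2 = 13, 13 ≡ 13 (mod 31), inverse of 13 mod 31 is 12 (check: 13 × 12 = 156 ≡ 1 (mod 31))
Combine: x ≡ Σ r_i×M_i×(M_i⁻¹ mod m_i) = 5×31×8 + 12×13×12 = 1240 + 1872 = 3112
3112 mod 403 = 291
x ≡ 291 (mod 403)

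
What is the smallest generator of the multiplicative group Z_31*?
p - 1 = 30 has prime divisors 2, 3, 5. h is a primitive root mod 31 iff h^(30/q) ≢ 1 (mod 31) for each such q.
h = 2: 2^15 ≡ 1, 2^10 ≡ 1, 2^6 ≡ 2 (mod 31); 2^15 ≡ 1, so not a primitive root.
h = 3: 3^15 ≡ 30, 3^10 ≡ 25, 3^6 ≡ 16 (mod 31); none is 1, so 3 has order 30 and is a primitive root.
The smallest primitive root mod 31 is g = 3.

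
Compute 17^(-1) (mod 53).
25

Using Extended Euclidean Algorithm:
gcd(17, 53) = 1
Bezout coefficients: 17 × 25 + 53 × -8 = 1
So 17 × 25 ≡ 1 (mod 53)
The inverse is 25 mod 53 = 25
Verification: 17 × 25 = 425 = 8 × 53 + 1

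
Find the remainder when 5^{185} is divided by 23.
By Fermat: 5^{22} ≡ 1 (mod 23). 185 = 8×22 + 9. So 5^{185} ≡ 5^{9} ≡ 11 (mod 23)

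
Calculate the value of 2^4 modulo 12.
4 = 4 (binary 100). Repeated squaring mod 12: 2^1 ≡ 2; 2^2 ≡ 2² = 4 ≡ 4; 2^4 ≡ 4² = 16 ≡ 4. So 2^4 ≡ 4 (mod 12).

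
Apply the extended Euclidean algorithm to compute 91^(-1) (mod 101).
Extended GCD: 91(10) + 101(-9) = 1. So 91^(-1) ≡ 10 ≡ 10 (mod 101). Verify: 91 × 10 = 910 ≡ 1 (mod 101)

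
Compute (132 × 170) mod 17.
0

(132 × 170) = 22440
22440 mod 17 = 0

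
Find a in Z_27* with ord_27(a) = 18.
2 has order 18 mod 27 since 2^{18} ≡ 1 (mod 27) and no smaller power works.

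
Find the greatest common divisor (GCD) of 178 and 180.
2

Using the Euclidean algorithm:
178 = 0 × 180 + 178
180 = 1 × 178 + 2
178 = 89 × 2 + 0

GCD(178, 180) = 2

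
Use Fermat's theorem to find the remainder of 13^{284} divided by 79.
5

By Fermat's Little Theorem, a^(p-1) ≡ 1 (mod p) for prime p and gcd(a, p) = 1
Here p = 79, so 13^78 ≡ 1 (mod 79)
We can reduce the exponent: 284 mod 78 = 50
So 13^284 ≡ 13^50 (mod 79)
Computing: 13^50 mod 79 = 5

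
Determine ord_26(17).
Powers of 17 mod 26: 17^1≡17, 17^2≡3, 17^3≡25, 17^4≡9, 17^5≡23, 17^6≡1. Order = 6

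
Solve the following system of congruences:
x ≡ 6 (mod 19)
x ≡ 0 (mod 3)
6

Using the Chinese Remainder Theorem:
M = product of moduli = 57
For equation 1: M_1 = 3, 3 ≡ 3 (mod 19), inverse of 3 mod 19 is 13 (check: 3 × 13 = 39 ≡ 1 (mod 19))
For equation 2: M_2 = 19, 19 ≡ 1 (mod 3), inverse of 19 mod 3 is 1 (check: 1 × 1 = 1 ≡ 1 (mod 3))
Combine: x ≡ Σ r_i×M_i×(M_i⁻¹ mod m_i) = 6×3×13 + 0×19×1 = 234 + 0 = 234
234 mod 57 = 6
x ≡ 6 (mod 57)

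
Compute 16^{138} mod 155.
66

Using successive squaring:
Binary expansion of 138: 10001010
Powers of 16 mod 155 (each is the square of the previous):
  16^1 ≡ 16 (mod 155)
  16^2 ≡ 16² = 256 ≡ 101 (mod 155)
  16^4 ≡ 101² = 10201 ≡ 126 (mod 155)
  16^8 ≡ 126² = 15876 ≡ 66 (mod 155)
  16^16 ≡ 66² = 4356 ≡ 16 (mod 155)
  16^32 ≡ 16² = 256 ≡ 101 (mod 155)
  16^64 ≡ 101² = 10201 ≡ 126 (mod 155)
  16^128 ≡ 126² = 15876 ≡ 66 (mod 155)
138 = 128 + 8 + 2, so 16^138 = 16^128 × 16^8 × 16^2 ≡ 66 × 66 × 101 (mod 155)
Multiplying step by step:
  66 × 66 = 4356 ≡ 16 (mod 155)
  16 × 101 = 1616 ≡ 66 (mod 155)
Result: 16^138 ≡ 66 (mod 155)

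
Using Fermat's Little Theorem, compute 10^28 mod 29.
By Fermat's Little Theorem, 10^{28} ≡ 1 (mod 29) since 29 is prime and gcd(10, 29) = 1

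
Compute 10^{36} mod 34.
4

Using successive squaring:
Binary expansion of 36: 100100
Powers of 10 mod 34 (each is the square of the previous):
  10^1 ≡ 10 (mod 34)
  10^2 ≡ 10² = 100 ≡ 32 (mod 34)
  10^4 ≡ 32² = 1024 ≡ 4 (mod 34)
  10^8 ≡ 4² = 16 ≡ 16 (mod 34)
  10^16 ≡ 16² = 256 ≡ 18 (mod 34)
  10^32 ≡ 18² = 324 ≡ 18 (mod 34)
36 = 32 + 4, so 10^36 = 10^32 × 10^4 ≡ 18 × 4 (mod 34)
Multiplying step by step:
  18 × 4 = 72 ≡ 4 (mod 34)
Result: 10^36 ≡ 4 (mod 34)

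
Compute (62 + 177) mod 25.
14

(62 + 177) = 239
239 mod 25 = 14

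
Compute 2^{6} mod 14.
8

Using successive squaring:
Binary expansion of 6: 110
Powers of 2 mod 14 (each is the square of the previous):
  2^1 ≡ 2 (mod 14)
  2^2 ≡ 2² = 4 ≡ 4 (mod 14)
  2^4 ≡ 4² = 16 ≡ 2 (mod 14)
6 = 4 + 2, so 2^6 = 2^4 × 2^2 ≡ 2 × 4 (mod 14)
Multiplying step by step:
  2 × 4 = 8 ≡ 8 (mod 14)
Result: 2^6 ≡ 8 (mod 14)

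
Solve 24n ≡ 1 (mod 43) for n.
24^(-1) ≡ 9 (mod 43). Verification: 24 × 9 = 216 ≡ 1 (mod 43)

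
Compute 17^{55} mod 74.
57

Using successive squaring:
Binary expansion of 55: 110111
Powers of 17 mod 74 (each is the square of the previous):
  17^1 ≡ 17 (mod 74)
  17^2 ≡ 17² = 289 ≡ 67 (mod 74)
  17^4 ≡ 67² = 4489 ≡ 49 (mod 74)
  17^8 ≡ 49² = 2401 ≡ 33 (mod 74)
  17^16 ≡ 33² = 1089 ≡ 53 (mod 74)
  17^32 ≡ 53² = 2809 ≡ 71 (mod 74)
55 = 32 + 16 + 4 + 2 + 1, so 17^55 = 17^32 × 17^16 × 17^4 × 17^2 × 17^1 ≡ 71 × 53 × 49 × 67 × 17 (mod 74)
Multiplying step by step:
  71 × 53 = 3763 ≡ 63 (mod 74)
  63 × 49 = 3087 ≡ 53 (mod 74)
  53 × 67 = 3551 ≡ 73 (mod 74)
  73 × 17 = 1241 ≡ 57 (mod 74)
Result: 17^55 ≡ 57 (mod 74)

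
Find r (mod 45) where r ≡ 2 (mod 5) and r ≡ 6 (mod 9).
M = 5 × 9 = 45. M₁ = 9, y₁ ≡ 4 (mod 5). M₂ = 5, y₂ ≡ 2 (mod 9). r = 2×9×4 + 6×5×2 ≡ 42 (mod 45)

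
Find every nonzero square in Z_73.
QRs mod 73: {1, 2, 3, 4, 6, 8, 9, 12, 16, 18, 19, 23, 24, 25, 27, 32, 35, 36, 37, 38, 41, 46, 48, 49, 50, 54, 55, 57, 61, 64, 65, 67, 69, 70, 71, 72}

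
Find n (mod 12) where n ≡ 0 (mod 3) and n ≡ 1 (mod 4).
M = 3 × 4 = 12. M₁ = 4, y₁ ≡ 1 (mod 3). M₂ = 3, y₂ ≡ 3 (mod 4). n = 0×4×1 + 1×3×3 ≡ 9 (mod 12)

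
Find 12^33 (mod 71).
Using repeated squaring. 33 = 32 + 1 (binary 100001). Repeated squaring mod 71: 12^1 ≡ 12; 12^2 ≡ 12² = 144 ≡ 2; 12^4 ≡ 2² = 4 ≡ 4; 12^8 ≡ 4² = 16 ≡ 16; 12^16 ≡ 16² = 256 ≡ 43; 12^32 ≡ 43² = 1849 ≡ 3. Multiply: 12^33 = 12^32 × 12^1 ≡ 3 × 12 (mod 71): 3 × 12 = 36 ≡ 36. So 12^33 ≡ 36 (mod 71).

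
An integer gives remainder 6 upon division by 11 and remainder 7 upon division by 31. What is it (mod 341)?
M = 11 × 31 = 341. M₁ = 31, y₁ ≡ 5 (mod 11). M₂ = 11, y₂ ≡ 17 (mod 31). y = 6×31×5 + 7×11×17 ≡ 193 (mod 341). The smallest positive such number is 193.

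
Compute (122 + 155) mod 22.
13

(122 + 155) = 277
277 mod 22 = 13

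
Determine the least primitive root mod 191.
p - 1 = 190 has prime divisors 2, 5, 19. h is a primitive root mod 191 iff h^(190/q) ≢ 1 (mod 191) for each such q.
h = 2: 2^95 ≡ 1, 2^38 ≡ 49, 2^10 ≡ 69 (mod 191); 2^95 ≡ 1, so not a primitive root.
h = 3: 3^95 ≡ 1, 3^38 ≡ 39, 3^10 ≡ 30 (mod 191); 3^95 ≡ 1, so not a primitive root.
h = 4: 4^95 ≡ 1, 4^38 ≡ 109, 4^10 ≡ 177 (mod 191); 4^95 ≡ 1, so not a primitive root.
h = 5: 5^95 ≡ 1, 5^38 ≡ 1, 5^10 ≡ 177 (mod 191); 5^95 ≡ 1, so not a primitive root.
h = 6: 6^95 ≡ 1, 6^38 ≡ 1, 6^10 ≡ 160 (mod 191); 6^95 ≡ 1, so not a primitive root.
h = 7: 7^95 ≡ 190, 7^38 ≡ 39, 7^10 ≡ 1 (mod 191); 7^10 ≡ 1, so not a primitive root.
h = 8: 8^95 ≡ 1, 8^38 ≡ 184, 8^10 ≡ 180 (mod 191); 8^95 ≡ 1, so not a primitive root.
h = 9: 9^95 ≡ 1, 9^38 ≡ 184, 9^10 ≡ 136 (mod 191); 9^95 ≡ 1, so not a primitive root.
h = 10: 10^95 ≡ 1, 10^38 ≡ 49, 10^10 ≡ 180 (mod 191); 10^95 ≡ 1, so not a primitive root.
h = 11: 11^95 ≡ 190, 11^38 ≡ 1, 11^10 ≡ 107 (mod 191); 11^38 ≡ 1, so not a primitive root.
h = 12: 12^95 ≡ 1, 12^38 ≡ 49, 12^10 ≡ 153 (mod 191); 12^95 ≡ 1, so not a primitive root.
h = 13: 13^95 ≡ 1, 13^38 ≡ 184, 13^10 ≡ 121 (mod 191); 13^95 ≡ 1, so not a primitive root.
h = 14: 14^95 ≡ 190, 14^38 ≡ 1, 14^10 ≡ 69 (mod 191); 14^38 ≡ 1, so not a primitive root.
h = 15: 15^95 ≡ 1, 15^38 ≡ 39, 15^10 ≡ 153 (mod 191); 15^95 ≡ 1, so not a primitive root.
h = 16: 16^95 ≡ 1, 16^38 ≡ 39, 16^10 ≡ 5 (mod 191); 16^95 ≡ 1, so not a primitive root.
h = 17: 17^95 ≡ 1, 17^38 ≡ 109, 17^10 ≡ 32 (mod 191); 17^95 ≡ 1, so not a primitive root.
h = 18: 18^95 ≡ 1, 18^38 ≡ 39, 18^10 ≡ 25 (mod 191); 18^95 ≡ 1, so not a primitive root.
h = 19: 19^95 ≡ 190, 19^38 ≡ 39, 19^10 ≡ 52 (mod 191); none is 1, so 19 has order 190 and is a primitive root.
The smallest primitive root mod 191 is g = 19.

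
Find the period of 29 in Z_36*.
Powers of 29 mod 36: 29^1≡29, 29^2≡13, 29^3≡17, 29^4≡25, 29^5≡5, 29^6≡1. Order = 6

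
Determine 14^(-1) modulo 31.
14^(-1) ≡ 20 (mod 31). Verification: 14 × 20 = 280 ≡ 1 (mod 31)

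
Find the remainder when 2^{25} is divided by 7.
By Fermat: 2^{6} ≡ 1 (mod 7). 25 = 4×6 + 1. So 2^{25} ≡ 2^{1} ≡ 2 (mod 7)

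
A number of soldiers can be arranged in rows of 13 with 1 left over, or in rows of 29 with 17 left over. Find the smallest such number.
M = 13 × 29 = 377. M₁ = 29, y₁ ≡ 9 (mod 13). M₂ = 13, y₂ ≡ 9 (mod 29). z = 1×29×9 + 17×13×9 ≡ 365 (mod 377). The smallest positive such number is 365.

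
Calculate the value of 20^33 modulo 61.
Using repeated squaring. 33 = 32 + 1 (binary 100001). Repeated squaring mod 61: 20^1 ≡ 20; 20^2 ≡ 20² = 400 ≡ 34; 20^4 ≡ 34² = 1156 ≡ 58; 20^8 ≡ 58² = 3364 ≡ 9; 20^16 ≡ 9² = 81 ≡ 20; 20^32 ≡ 20² = 400 ≡ 34. Multiply: 20^33 = 20^32 × 20^1 ≡ 34 × 20 (mod 61): 34 × 20 = 680 ≡ 9. So 20^33 ≡ 9 (mod 61).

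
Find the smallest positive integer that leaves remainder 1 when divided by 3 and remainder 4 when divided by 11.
M = 3 × 11 = 33. M₁ = 11, y₁ ≡ 2 (mod 3). M₂ = 3, y₂ ≡ 4 (mod 11). r = 1×11×2 + 4×3×4 ≡ 4 (mod 33). The smallest positive such number is 4.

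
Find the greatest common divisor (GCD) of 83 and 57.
1

Using the Euclidean algorithm:
83 = 1 × 57 + 26
57 = 2 × 26 + 5
26 = 5 × 5 + 1
5 = 5 × 1 + 0

GCD(83, 57) = 1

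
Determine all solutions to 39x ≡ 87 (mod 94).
89

Since gcd(39, 94) = 1 divides 87, a solution exists.
Multiply both sides by the inverse of 39 mod 94:
  39^(-1) mod 94 = 41
  x ≡ 41 × 87 ≡ 3567 ≡ 89 (mod 94)
Verification: 39 × 89 = 3471 = 36 × 94 + 87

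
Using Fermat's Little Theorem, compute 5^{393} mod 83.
71

By Fermat's Little Theorem, a^(p-1) ≡ 1 (mod p) for prime p and gcd(a, p) = 1
Here p = 83, so 5^82 ≡ 1 (mod 83)
We can reduce the exponent: 393 mod 82 = 65
So 5^393 ≡ 5^65 (mod 83)
Computing: 5^65 mod 83 = 71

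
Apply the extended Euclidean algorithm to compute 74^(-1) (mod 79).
Extended GCD: 74(-16) + 79(15) = 1. So 74^(-1) ≡ 63 ≡ 63 (mod 79). Verify: 74 × 63 = 4662 ≡ 1 (mod 79)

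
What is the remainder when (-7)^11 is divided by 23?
Using repeated squaring. (-7) ≡ 16 (mod 23). 11 = 8 + 2 + 1 (binary 1011). Repeated squaring mod 23: 16^1 ≡ 16; 16^2 ≡ 16² = 256 ≡ 3; 16^4 ≡ 3² = 9 ≡ 9; 16^8 ≡ 9² = 81 ≡ 12. Multiply: (-7)^11 ≡ 16^8 × 16^2 × 16^1 ≡ 12 × 3 × 16 (mod 23): 12 × 3 = 36 ≡ 13; 13 × 16 = 208 ≡ 1. So (-7)^11 ≡ 1 (mod 23).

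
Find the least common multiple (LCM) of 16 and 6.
48

First find GCD(16, 6) using the Euclidean algorithm:
16 = 2 × 6 + 4
6 = 1 × 4 + 2
4 = 2 × 2 + 0
GCD(16, 6) = 2

LCM formula: LCM(a, b) = (a × b) / GCD(a, b)
LCM(16, 6) = (16 × 6) / 2
LCM(16, 6) = 96 / 2
LCM(16, 6) = 48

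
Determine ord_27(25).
Powers of 25 mod 27: 25^1≡25, 25^2≡4, 25^3≡19, 25^4≡16, 25^5≡22, 25^6≡10, 25^7≡7, 25^8≡13, 25^9≡1. Order = 9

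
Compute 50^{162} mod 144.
64

Using successive squaring:
Binary expansion of 162: 10100010
Powers of 50 mod 144 (each is the square of the previous):
  50^1 ≡ 50 (mod 144)
  50^2 ≡ 50² = 2500 ≡ 52 (mod 144)
  50^4 ≡ 52² = 2704 ≡ 112 (mod 144)
  50^8 ≡ 112² = 12544 ≡ 16 (mod 144)
  50^16 ≡ 16² = 256 ≡ 112 (mod 144)
  50^32 ≡ 112² = 12544 ≡ 16 (mod 144)
  50^64 ≡ 16² = 256 ≡ 112 (mod 144)
  50^128 ≡ 112² = 12544 ≡ 16 (mod 144)
162 = 128 + 32 + 2, so 50^162 = 50^128 × 50^32 × 50^2 ≡ 16 × 16 × 52 (mod 144)
Multiplying step by step:
  16 × 16 = 256 ≡ 112 (mod 144)
  112 × 52 = 5824 ≡ 64 (mod 144)
Result: 50^162 ≡ 64 (mod 144)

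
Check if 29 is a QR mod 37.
By Euler's criterion: 29^{18} ≡ 36 (mod 37). Since this equals -1 (≡ 36), 29 is not a QR.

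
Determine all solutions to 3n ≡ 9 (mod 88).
3

Since gcd(3, 88) = 1 divides 9, a solution exists.
Multiply both sides by the inverse of 3 mod 88:
  3^(-1) mod 88 = 59
  x ≡ 59 × 9 ≡ 531 ≡ 3 (mod 88)
Verification: 3 × 3 = 9 = 0 × 88 + 9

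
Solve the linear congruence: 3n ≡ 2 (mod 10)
4

Since gcd(3, 10) = 1 divides 2, a solution exists.
Multiply both sides by the inverse of 3 mod 10:
  3^(-1) mod 10 = 7
  x ≡ 7 × 2 ≡ 14 ≡ 4 (mod 10)
Verification: 3 × 4 = 12 = 1 × 10 + 2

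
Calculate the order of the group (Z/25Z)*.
20

Prime factorization: 25 = 5^2
Using the formula φ(n) = n × Π(1 - 1/p) for each prime factor p:
φ(25) = 25 × (1 - 1/5)
φ(25) = 20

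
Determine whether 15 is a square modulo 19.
By Euler's criterion: 15^{9} ≡ 18 (mod 19). Since this equals -1 (≡ 18), 15 is not a QR.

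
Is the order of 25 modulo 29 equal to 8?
No, the actual order is 7, not 8.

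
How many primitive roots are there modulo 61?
Number of primitive roots mod 61 = φ(60) = 16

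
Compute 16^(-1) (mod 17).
16

Using Extended Euclidean Algorithm:
gcd(16, 17) = 1
Bezout coefficients: 16 × -1 + 17 × 1 = 1
So 16 × -1 ≡ 1 (mod 17)
The inverse is -1 mod 17 = 16
Verification: 16 × 16 = 256 = 15 × 17 + 1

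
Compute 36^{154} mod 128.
0

Using successive squaring:
Binary expansion of 154: 10011010
Powers of 36 mod 128 (each is the square of the previous):
  36^1 ≡ 36 (mod 128)
  36^2 ≡ 36² = 1296 ≡ 16 (mod 128)
  36^4 ≡ 16² = 256 ≡ 0 (mod 128)
  36^8 ≡ 0² = 0 ≡ 0 (mod 128)
  36^16 ≡ 0² = 0 ≡ 0 (mod 128)
  36^32 ≡ 0² = 0 ≡ 0 (mod 128)
  36^64 ≡ 0² = 0 ≡ 0 (mod 128)
  36^128 ≡ 0² = 0 ≡ 0 (mod 128)
154 = 128 + 16 + 8 + 2, so 36^154 = 36^128 × 36^16 × 36^8 × 36^2 ≡ 0 × 0 × 0 × 16 (mod 128)
Multiplying step by step:
  0 × 0 = 0 ≡ 0 (mod 128)
  0 × 0 = 0 ≡ 0 (mod 128)
  0 × 16 = 0 ≡ 0 (mod 128)
Result: 36^154 ≡ 0 (mod 128)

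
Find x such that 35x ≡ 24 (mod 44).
12

Since gcd(35, 44) = 1 divides 24, a solution exists.
Multiply both sides by the inverse of 35 mod 44:
  35^(-1) mod 44 = 39
  x ≡ 39 × 24 ≡ 936 ≡ 12 (mod 44)
Verification: 35 × 12 = 420 = 9 × 44 + 24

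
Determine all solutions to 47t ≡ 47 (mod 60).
1

Since gcd(47, 60) = 1 divides 47, a solution exists.
Multiply both sides by the inverse of 47 mod 60:
  47^(-1) mod 60 = 23
  x ≡ 23 × 47 ≡ 1081 ≡ 1 (mod 60)
Verification: 47 × 1 = 47 = 0 × 60 + 47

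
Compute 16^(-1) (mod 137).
16^(-1) ≡ 60 (mod 137). Verification: 16 × 60 = 960 ≡ 1 (mod 137)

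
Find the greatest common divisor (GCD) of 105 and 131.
1

Using the Euclidean algorithm:
105 = 0 × 131 + 105
131 = 1 × 105 + 26
105 = 4 × 26 + 1
26 = 26 × 1 + 0

GCD(105, 131) = 1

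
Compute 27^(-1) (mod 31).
23

Using Extended Euclidean Algorithm:
gcd(27, 31) = 1
Bezout coefficients: 27 × -8 + 31 × 7 = 1
So 27 × -8 ≡ 1 (mod 31)
The inverse is -8 mod 31 = 23
Verification: 27 × 23 = 621 = 20 × 31 + 1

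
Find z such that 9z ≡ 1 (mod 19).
9^(-1) ≡ 17 (mod 19). Verification: 9 × 17 = 153 ≡ 1 (mod 19)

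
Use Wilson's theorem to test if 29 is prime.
(28)! mod 29 = 28. Since 28 ≡ -1 (mod 29), 29 is prime.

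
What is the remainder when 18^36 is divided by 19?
Using Fermat: 18^{18} ≡ 1 (mod 19). 36 ≡ 0 (mod 18). So 18^{36} ≡ 18^{0} ≡ 1 (mod 19)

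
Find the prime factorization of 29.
29

Divide by primes starting from smallest:
29 ÷ 29 = 1

29 = 29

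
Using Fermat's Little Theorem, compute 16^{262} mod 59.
16

By Fermat's Little Theorem, a^(p-1) ≡ 1 (mod p) for prime p and gcd(a, p) = 1
Here p = 59, so 16^58 ≡ 1 (mod 59)
We can reduce the exponent: 262 mod 58 = 30
So 16^262 ≡ 16^30 (mod 59)
Computing: 16^30 mod 59 = 16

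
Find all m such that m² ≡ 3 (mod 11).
The square roots of 3 mod 11 are 5 and 6. Verify: 5² = 25 ≡ 3 (mod 11)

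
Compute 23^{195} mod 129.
47

Using successive squaring:
Binary expansion of 195: 11000011
Powers of 23 mod 129 (each is the square of the previous):
  23^1 ≡ 23 (mod 129)
  23^2 ≡ 23² = 529 ≡ 13 (mod 129)
  23^4 ≡ 13² = 169 ≡ 40 (mod 129)
  23^8 ≡ 40² = 1600 ≡ 52 (mod 129)
  23^16 ≡ 52² = 2704 ≡ 124 (mod 129)
  23^32 ≡ 124² = 15376 ≡ 25 (mod 129)
  23^64 ≡ 25² = 625 ≡ 109 (mod 129)
  23^128 ≡ 109² = 11881 ≡ 13 (mod 129)
195 = 128 + 64 + 2 + 1, so 23^195 = 23^128 × 23^64 × 23^2 × 23^1 ≡ 13 × 109 × 13 × 23 (mod 129)
Multiplying step by step:
  13 × 109 = 1417 ≡ 127 (mod 129)
  127 × 13 = 1651 ≡ 103 (mod 129)
  103 × 23 = 2369 ≡ 47 (mod 129)
Result: 23^195 ≡ 47 (mod 129)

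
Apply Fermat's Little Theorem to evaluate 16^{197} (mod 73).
32

By Fermat's Little Theorem, a^(p-1) ≡ 1 (mod p) for prime p and gcd(a, p) = 1
Here p = 73, so 16^72 ≡ 1 (mod 73)
We can reduce the exponent: 197 mod 72 = 53
So 16^197 ≡ 16^53 (mod 73)
Computing: 16^53 mod 73 = 32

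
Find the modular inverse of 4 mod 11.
4^(-1) ≡ 3 (mod 11). Verification: 4 × 3 = 12 ≡ 1 (mod 11)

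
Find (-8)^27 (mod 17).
Using Fermat: (-8)^{16} ≡ 1 (mod 17). 27 ≡ 11 (mod 16). So (-8)^{27} ≡ (-8)^{11} ≡ 15 (mod 17)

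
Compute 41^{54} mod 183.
58

Using successive squaring:
Binary expansion of 54: 110110
Powers of 41 mod 183 (each is the square of the previous):
  41^1 ≡ 41 (mod 183)
  41^2 ≡ 41² = 1681 ≡ 34 (mod 183)
  41^4 ≡ 34² = 1156 ≡ 58 (mod 183)
  41^8 ≡ 58² = 3364 ≡ 70 (mod 183)
  41^16 ≡ 70² = 4900 ≡ 142 (mod 183)
  41^32 ≡ 142² = 20164 ≡ 34 (mod 183)
54 = 32 + 16 + 4 + 2, so 41^54 = 41^32 × 41^16 × 41^4 × 41^2 ≡ 34 × 142 × 58 × 34 (mod 183)
Multiplying step by step:
  34 × 142 = 4828 ≡ 70 (mod 183)
  70 × 58 = 4060 ≡ 34 (mod 183)
  34 × 34 = 1156 ≡ 58 (mod 183)
Result: 41^54 ≡ 58 (mod 183)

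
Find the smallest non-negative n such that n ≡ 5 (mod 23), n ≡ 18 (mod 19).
189

Using the Chinese Remainder Theorem:
M = product of moduli = 437
For equation 1: M_1 = 19, 19 ≡ 19 (mod 23), inverse of 19 mod 23 is 17 (check: 19 × 17 = 323 ≡ 1 (mod 23))
For equation 2: M_2 = 23, 23 ≡ 4 (mod 19), inverse of 23 mod 19 is 5 (check: 4 × 5 = 20 ≡ 1 (mod 19))
Combine: n ≡ Σ r_i×M_i×(M_i⁻¹ mod m_i) = 5×19×17 + 18×23×5 = 1615 + 2070 = 3685
3685 mod 437 = 189
n ≡ 189 (mod 437)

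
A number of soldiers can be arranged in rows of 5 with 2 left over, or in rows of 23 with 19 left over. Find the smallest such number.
M = 5 × 23 = 115. M₁ = 23, y₁ ≡ 2 (mod 5). M₂ = 5, y₂ ≡ 14 (mod 23). y = 2×23×2 + 19×5×14 ≡ 42 (mod 115). The smallest positive such number is 42.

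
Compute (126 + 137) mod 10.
3

(126 + 137) = 263
263 mod 10 = 3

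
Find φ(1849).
1806

Prime factorization: 1849 = 43^2
Using the formula φ(n) = n × Π(1 - 1/p) for each prime factor p:
φ(1849) = 1849 × (1 - 1/43)
φ(1849) = 1806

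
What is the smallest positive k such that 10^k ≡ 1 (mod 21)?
Powers of 10 mod 21: 10^1≡10, 10^2≡16, 10^3≡13, 10^4≡4, 10^5≡19, 10^6≡1. Order = 6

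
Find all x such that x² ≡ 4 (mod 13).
The square roots of 4 mod 13 are 11 and 2. Verify: 11² = 121 ≡ 4 (mod 13)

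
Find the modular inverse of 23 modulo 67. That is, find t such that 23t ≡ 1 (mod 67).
35

Using Extended Euclidean Algorithm:
gcd(23, 67) = 1
Bezout coefficients: 23 × -32 + 67 × 11 = 1
So 23 × -32 ≡ 1 (mod 67)
The inverse is -32 mod 67 = 35
Verification: 23 × 35 = 805 = 12 × 67 + 1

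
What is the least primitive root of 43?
3

A primitive root g modulo p has order p-1 = 42
Prime divisors of 42: [2, 3, 7]
g is a primitive root iff g^(42/q) ≢ 1 (mod 43) for each prime divisor q
Testing small values:
  g = 2: 2^21 ≡ 42, 2^14 ≡ 1, 2^6 ≡ 21 (mod 43) → 2^14 ≡ 1, not primitive root
  g = 3: 3^21 ≡ 42, 3^14 ≡ 36, 3^6 ≡ 41 (mod 43) → none is 1, primitive root!
The smallest primitive root is 3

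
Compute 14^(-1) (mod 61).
48

Using Extended Euclidean Algorithm:
gcd(14, 61) = 1
Bezout coefficients: 14 × -13 + 61 × 3 = 1
So 14 × -13 ≡ 1 (mod 61)
The inverse is -13 mod 61 = 48
Verification: 14 × 48 = 672 = 11 × 61 + 1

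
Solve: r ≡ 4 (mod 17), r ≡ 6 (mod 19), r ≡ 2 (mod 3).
M = 17 × 19 × 3 = 969. M₁ = 57, y₁ ≡ 3 (mod 17). M₂ = 51, y₂ ≡ 3 (mod 19). M₃ = 323, y₃ ≡ 2 (mod 3). r = 4×57×3 + 6×51×3 + 2×323×2 ≡ 956 (mod 969)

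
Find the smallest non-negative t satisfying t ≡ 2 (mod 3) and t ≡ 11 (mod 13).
M = 3 × 13 = 39. M₁ = 13, y₁ ≡ 1 (mod 3). M₂ = 3, y₂ ≡ 9 (mod 13). t = 2×13×1 + 11×3×9 ≡ 11 (mod 39)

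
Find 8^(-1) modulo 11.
7

Using Extended Euclidean Algorithm:
gcd(8, 11) = 1
Bezout coefficients: 8 × -4 + 11 × 3 = 1
So 8 × -4 ≡ 1 (mod 11)
The inverse is -4 mod 11 = 7
Verification: 8 × 7 = 56 = 5 × 11 + 1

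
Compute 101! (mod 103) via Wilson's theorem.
(102)! = (101)! × (102) ≡ -1 (mod 103). So (101)! ≡ -1 × (102)^(-1) ≡ (-1)×(-1) = 1 (mod 103)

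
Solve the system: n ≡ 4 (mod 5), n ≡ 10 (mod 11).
M = 5 × 11 = 55. M₁ = 11, y₁ ≡ 1 (mod 5). M₂ = 5, y₂ ≡ 9 (mod 11). n = 4×11×1 + 10×5×9 ≡ 54 (mod 55)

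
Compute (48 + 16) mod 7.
1

(48 + 16) = 64
64 mod 7 = 1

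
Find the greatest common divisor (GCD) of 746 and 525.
1

Using the Euclidean algorithm:
746 = 1 × 525 + 221
525 = 2 × 221 + 83
221 = 2 × 83 + 55
83 = 1 × 55 + 28
55 = 1 × 28 + 27
28 = 1 × 27 + 1
27 = 27 × 1 + 0

GCD(746, 525) = 1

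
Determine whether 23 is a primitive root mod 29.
p - 1 = 28 has prime divisors 2, 7. Check 23^(28/q) mod 29 for each: 23^(28/2) = 23^14 ≡ 1, 23^(28/7) = 23^4 ≡ 20 (mod 29). Since 23^14 ≡ 1 (mod 29), the order of 23 divides 14 (in fact the order is 7) ≠ 28, so it is not a primitive root.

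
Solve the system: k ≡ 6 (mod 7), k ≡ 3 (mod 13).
M = 7 × 13 = 91. M₁ = 13, y₁ ≡ 6 (mod 7). M₂ = 7, y₂ ≡ 2 (mod 13). k = 6×13×6 + 3×7×2 ≡ 55 (mod 91)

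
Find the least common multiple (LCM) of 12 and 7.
84

First find GCD(12, 7) using the Euclidean algorithm:
12 = 1 × 7 + 5
7 = 1 × 5 + 2
5 = 2 × 2 + 1
2 = 2 × 1 + 0
GCD(12, 7) = 1

LCM formula: LCM(a, b) = (a × b) / GCD(a, b)
LCM(12, 7) = (12 × 7) / 1
LCM(12, 7) = 84 / 1
LCM(12, 7) = 84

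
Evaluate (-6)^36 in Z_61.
Using repeated squaring. (-6) ≡ 55 (mod 61). 36 = 32 + 4 (binary 100100). Repeated squaring mod 61: 55^1 ≡ 55; 55^2 ≡ 55² = 3025 ≡ 36; 55^4 ≡ 36² = 1296 ≡ 15; 55^8 ≡ 15² = 225 ≡ 42; 55^16 ≡ 42² = 1764 ≡ 56; 55^32 ≡ 56² = 3136 ≡ 25. Multiply: (-6)^36 ≡ 55^32 × 55^4 ≡ 25 × 15 (mod 61): 25 × 15 = 375 ≡ 9. So (-6)^36 ≡ 9 (mod 61).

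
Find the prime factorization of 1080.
2^3 × 3^3 × 5

Divide by primes starting from smallest:
1080 ÷ 2 = 540
540 ÷ 2 = 270
270 ÷ 2 = 135
135 ÷ 3 = 45
45 ÷ 3 = 15
15 ÷ 3 = 5
5 ÷ 5 = 1

1080 = 2^3 × 3^3 × 5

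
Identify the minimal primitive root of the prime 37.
p - 1 = 36 has prime divisors 2, 3. h is a primitive root mod 37 iff h^(36/q) ≢ 1 (mod 37) for each such q.
h = 2: 2^18 ≡ 36, 2^12 ≡ 26 (mod 37); none is 1, so 2 has order 36 and is a primitive root.
The smallest primitive root mod 37 is g = 2.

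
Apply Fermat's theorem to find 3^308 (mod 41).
By Fermat: 3^{40} ≡ 1 (mod 41). 308 ≡ 28 (mod 40). So 3^{308} ≡ 3^{28} ≡ 40 (mod 41)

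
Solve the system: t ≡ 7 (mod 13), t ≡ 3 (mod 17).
M = 13 × 17 = 221. M₁ = 17, y₁ ≡ 10 (mod 13). M₂ = 13, y₂ ≡ 4 (mod 17). t = 7×17×10 + 3×13×4 ≡ 20 (mod 221)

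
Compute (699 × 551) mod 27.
21

(699 × 551) = 385149
385149 mod 27 = 21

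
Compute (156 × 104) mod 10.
4

(156 × 104) = 16224
16224 mod 10 = 4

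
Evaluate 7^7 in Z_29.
7 = 4 + 2 + 1 (binary 111). Repeated squaring mod 29: 7^1 ≡ 7; 7^2 ≡ 7² = 49 ≡ 20; 7^4 ≡ 20² = 400 ≡ 23. Multiply: 7^7 = 7^4 × 7^2 × 7^1 ≡ 23 × 20 × 7 (mod 29): 23 × 20 = 460 ≡ 25; 25 × 7 = 175 ≡ 1. So 7^7 ≡ 1 (mod 29).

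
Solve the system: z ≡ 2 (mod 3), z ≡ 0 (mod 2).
M = 3 × 2 = 6. M₁ = 2, y₁ ≡ 2 (mod 3). M₂ = 3, y₂ ≡ 1 (mod 2). z = 2×2×2 + 0×3×1 ≡ 2 (mod 6)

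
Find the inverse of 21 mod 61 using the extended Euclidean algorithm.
Extended GCD: 21(-29) + 61(10) = 1. So 21^(-1) ≡ 32 ≡ 32 (mod 61). Verify: 21 × 32 = 672 ≡ 1 (mod 61)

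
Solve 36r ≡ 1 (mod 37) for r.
36^(-1) ≡ 36 (mod 37). Verification: 36 × 36 = 1296 ≡ 1 (mod 37)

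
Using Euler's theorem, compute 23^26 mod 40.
By Euler: 23^{16} ≡ 1 (mod 40) since gcd(23, 40) = 1. 26 = 1×16 + 10. So 23^{26} ≡ 23^{10} ≡ 9 (mod 40)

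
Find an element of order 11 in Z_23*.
2 has order 11 mod 23 since 2^{11} ≡ 1 (mod 23) and no smaller power works.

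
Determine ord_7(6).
Powers of 6 mod 7: 6^1≡6, 6^2≡1. Order = 2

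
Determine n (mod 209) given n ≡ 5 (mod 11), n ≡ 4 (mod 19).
137

Using the Chinese Remainder Theorem:
M = product of moduli = 209
For equation 1: M_1 = 19, 19 ≡ 8 (mod 11), inverse of 19 mod 11 is 7 (check: 8 × 7 = 56 ≡ 1 (mod 11))
For equation 2: M_2 = 11, 11 ≡ 11 (mod 19), inverse of 11 mod 19 is 7 (check: 11 × 7 = 77 ≡ 1 (mod 19))
Combine: n ≡ Σ r_i×M_i×(M_i⁻¹ mod m_i) = 5×19×7 + 4×11×7 = 665 + 308 = 973
973 mod 209 = 137
n ≡ 137 (mod 209)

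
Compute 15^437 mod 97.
Using Fermat: 15^{96} ≡ 1 (mod 97). 437 ≡ 53 (mod 96). So 15^{437} ≡ 15^{53} ≡ 38 (mod 97)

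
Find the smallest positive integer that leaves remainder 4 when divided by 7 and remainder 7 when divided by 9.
M = 7 × 9 = 63. M₁ = 9, y₁ ≡ 4 (mod 7). M₂ = 7, y₂ ≡ 4 (mod 9). r = 4×9×4 + 7×7×4 ≡ 25 (mod 63). The smallest positive such number is 25.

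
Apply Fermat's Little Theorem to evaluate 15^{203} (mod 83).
45

By Fermat's Little Theorem, a^(p-1) ≡ 1 (mod p) for prime p and gcd(a, p) = 1
Here p = 83, so 15^82 ≡ 1 (mod 83)
We can reduce the exponent: 203 mod 82 = 39
So 15^203 ≡ 15^39 (mod 83)
Computing: 15^39 mod 83 = 45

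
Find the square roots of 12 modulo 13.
The square roots of 12 mod 13 are 8 and 5. Verify: 8² = 64 ≡ 12 (mod 13)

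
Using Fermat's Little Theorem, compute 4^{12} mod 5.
1

By Fermat's Little Theorem, a^(p-1) ≡ 1 (mod p) for prime p and gcd(a, p) = 1
Here p = 5, so 4^4 ≡ 1 (mod 5)
We can reduce the exponent: 12 mod 4 = 0
So 4^12 ≡ 4^0 (mod 5)
Computing: 4^0 mod 5 = 1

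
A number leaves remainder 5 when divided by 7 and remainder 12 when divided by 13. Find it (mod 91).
M = 7 × 13 = 91. M₁ = 13, y₁ ≡ 6 (mod 7). M₂ = 7, y₂ ≡ 2 (mod 13). y = 5×13×6 + 12×7×2 ≡ 12 (mod 91)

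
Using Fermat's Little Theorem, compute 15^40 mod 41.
By Fermat's Little Theorem, 15^{40} ≡ 1 (mod 41) since 41 is prime and gcd(15, 41) = 1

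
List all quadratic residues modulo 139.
QRs mod 139: {1, 4, 5, 6, 7, 9, 11, 13, 16, 20, 24, 25, 28, 29, 30, 31, 34, 35, 36, 37, 38, 41, 42, 44, 45, 46, 47, 49, 51, 52, 54, 55, 57, 63, 64, 65, 66, 67, 69, 71, 77, 78, 79, 80, 81, 83, 86, 89, 91, 96, 99, 100, 106, 107, 112, 113, 116, 117, 118, 120, 121, 122, 124, 125, 127, 129, 131, 136, 137}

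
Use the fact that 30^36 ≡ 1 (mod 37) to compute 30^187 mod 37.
By Fermat: 30^{36} ≡ 1 (mod 37). 187 = 5×36 + 7. So 30^{187} ≡ 30^{7} ≡ 3 (mod 37)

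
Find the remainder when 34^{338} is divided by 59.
By Fermat: 34^{58} ≡ 1 (mod 59). 338 = 5×58 + 48. So 34^{338} ≡ 34^{48} ≡ 48 (mod 59)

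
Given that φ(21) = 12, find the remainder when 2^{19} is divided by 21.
By Euler: 2^{12} ≡ 1 (mod 21) since gcd(2, 21) = 1. 19 = 1×12 + 7. So 2^{19} ≡ 2^{7} ≡ 2 (mod 21)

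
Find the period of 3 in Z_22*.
Powers of 3 mod 22: 3^1≡3, 3^2≡9, 3^3≡5, 3^4≡15, 3^5≡1. Order = 5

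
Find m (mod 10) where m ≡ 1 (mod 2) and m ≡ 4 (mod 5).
M = 2 × 5 = 10. M₁ = 5, y₁ ≡ 1 (mod 2). M₂ = 2, y₂ ≡ 3 (mod 5). m = 1×5×1 + 4×2×3 ≡ 9 (mod 10)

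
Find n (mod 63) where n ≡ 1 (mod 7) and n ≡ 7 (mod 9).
M = 7 × 9 = 63. M₁ = 9, y₁ ≡ 4 (mod 7). M₂ = 7, y₂ ≡ 4 (mod 9). n = 1×9×4 + 7×7×4 ≡ 43 (mod 63)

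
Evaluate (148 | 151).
(148/151) = 148^{75} mod 151 = 1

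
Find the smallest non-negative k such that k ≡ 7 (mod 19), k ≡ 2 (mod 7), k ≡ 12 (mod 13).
1052

Using the Chinese Remainder Theorem:
M = product of moduli = 1729
For equation 1: M_1 = 91, 91 ≡ 15 (mod 19), inverse of 91 mod 19 is 14 (check: 15 × 14 = 210 ≡ 1 (mod 19))
For equation 2: M_2 = 247, 247 ≡ 2 (mod 7), inverse of 247 mod 7 is 4 (check: 2 × 4 = 8 ≡ 1 (mod 7))
For equation 3: M_3 = 133, 133 ≡ 3 (mod 13), inverse of 133 mod 13 is 9 (check: 3 × 9 = 27 ≡ 1 (mod 13))
Combine: k ≡ Σ r_i×M_i×(M_i⁻¹ mod m_i) = 7×91×14 + 2×247×4 + 12×133×9 = 8918 + 1976 + 14364 = 25258
25258 mod 1729 = 1052
k ≡ 1052 (mod 1729)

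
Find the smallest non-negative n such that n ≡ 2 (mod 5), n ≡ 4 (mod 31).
97

Using the Chinese Remainder Theorem:
M = product of moduli = 155
For equation 1: M_1 = 31, 31 ≡ 1 (mod 5), inverse of 31 mod 5 is 1 (check: 1 × 1 = 1 ≡ 1 (mod 5))
For equation 2: M_2 = 5, 5 ≡ 5 (mod 31), inverse of 5 mod 31 is 25 (check: 5 × 25 = 125 ≡ 1 (mod 31))
Combine: n ≡ Σ r_i×M_i×(M_i⁻¹ mod m_i) = 2×31×1 + 4×5×25 = 62 + 500 = 562
562 mod 155 = 97
n ≡ 97 (mod 155)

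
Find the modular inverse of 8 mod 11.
8^(-1) ≡ 7 (mod 11). Verification: 8 × 7 = 56 ≡ 1 (mod 11)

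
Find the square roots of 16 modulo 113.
The square roots of 16 mod 113 are 109 and 4. Verify: 109² = 11881 ≡ 16 (mod 113)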